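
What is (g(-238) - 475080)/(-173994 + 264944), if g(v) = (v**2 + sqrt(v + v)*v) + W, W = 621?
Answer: -83563/18190 - 14*I*sqrt(119)/2675 ≈ -4.5939 - 0.057092*I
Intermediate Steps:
g(v) = 621 + v**2 + sqrt(2)*v**(3/2) (g(v) = (v**2 + sqrt(v + v)*v) + 621 = (v**2 + sqrt(2*v)*v) + 621 = (v**2 + (sqrt(2)*sqrt(v))*v) + 621 = (v**2 + sqrt(2)*v**(3/2)) + 621 = 621 + v**2 + sqrt(2)*v**(3/2))
(g(-238) - 475080)/(-173994 + 264944) = ((621 + (-238)**2 + sqrt(2)*(-238)**(3/2)) - 475080)/(-173994 + 264944) = ((621 + 56644 + sqrt(2)*(-238*I*sqrt(238))) - 475080)/90950 = ((621 + 56644 - 476*I*sqrt(119)) - 475080)*(1/90950) = ((57265 - 476*I*sqrt(119)) - 475080)*(1/90950) = (-417815 - 476*I*sqrt(119))*(1/90950) = -83563/18190 - 14*I*sqrt(119)/2675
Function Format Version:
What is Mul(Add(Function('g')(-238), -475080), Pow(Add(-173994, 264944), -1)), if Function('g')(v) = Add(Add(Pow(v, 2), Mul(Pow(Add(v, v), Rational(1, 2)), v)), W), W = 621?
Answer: Add(Rational(-83563, 18190), Mul(Rational(-14, 2675), I, Pow(119, Rational(1, 2)))) ≈ Add(-4.5939, Mul(-0.057092, I))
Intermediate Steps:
Function('g')(v) = Add(621, Pow(v, 2), Mul(Pow(2, Rational(1, 2)), Pow(v, Rational(3, 2)))) (Function('g')(v) = Add(Add(Pow(v, 2), Mul(Pow(Add(v, v), Rational(1, 2)), v)), 621) = Add(Add(Pow(v, 2), Mul(Pow(Mul(2, v), Rational(1, 2)), v)), 621) = Add(Add(Pow(v, 2), Mul(Mul(Pow(2, Rational(1, 2)), Pow(v, Rational(1, 2))), v)), 621) = Add(Add(Pow(v, 2), Mul(Pow(2, Rational(1, 2)), Pow(v, Rational(3, 2)))), 621) = Add(621, Pow(v, 2), Mul(Pow(2, Rational(1, 2)), Pow(v, Rational(3, 2)))))
Mul(Add(Function('g')(-238), -475080), Pow(Add(-173994, 264944), -1)) = Mul(Add(Add(621, Pow(-238, 2), Mul(Pow(2, Rational(1, 2)), Pow(-238, Rational(3, 2)))), -475080), Pow(Add(-173994, 264944), -1)) = Mul(Add(Add(621, 56644, Mul(Pow(2, Rational(1, 2)), Mul(-238, I, Pow(238, Rational(1, 2))))), -475080), Pow(90950, -1)) = Mul(Add(Add(621, 56644, Mul(-476, I, Pow(119, Rational(1, 2)))), -475080), Rational(1, 90950)) = Mul(Add(Add(57265, Mul(-476, I, Pow(119, Rational(1, 2)))), -475080), Rational(1, 90950)) = Mul(Add(-417815, Mul(-476, I, Pow(119, Rational(1, 2)))), Rational(1, 90950)) = Add(Rational(-83563, 18190), Mul(Rational(-14, 2675), I, Pow(119, Rational(1, 2))))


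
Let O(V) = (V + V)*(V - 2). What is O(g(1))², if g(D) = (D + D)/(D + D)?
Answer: 4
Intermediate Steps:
g(D) = 1 (g(D) = (2*D)/((2*D)) = (2*D)*(1/(2*D)) = 1)
O(V) = 2*V*(-2 + V) (O(V) = (2*V)*(-2 + V) = 2*V*(-2 + V))
O(g(1))² = (2*1*(-2 + 1))² = (2*1*(-1))² = (-2)² = 4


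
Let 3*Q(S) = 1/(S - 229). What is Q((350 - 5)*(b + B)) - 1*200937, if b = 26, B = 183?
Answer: -43327643435/215628 ≈ -2.0094e+5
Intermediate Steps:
Q(S) = 1/(3*(-229 + S)) (Q(S) = 1/(3*(S - 229)) = 1/(3*(-229 + S)))
Q((350 - 5)*(b + B)) - 1*200937 = 1/(3*(-229 + (350 - 5)*(26 + 183))) - 1*200937 = 1/(3*(-229 + 345*209)) - 200937 = 1/(3*(-229 + 72105)) - 200937 = (⅓)/71876 - 200937 = (⅓)*(1/71876) - 200937 = 1/215628 - 200937 = -43327643435/215628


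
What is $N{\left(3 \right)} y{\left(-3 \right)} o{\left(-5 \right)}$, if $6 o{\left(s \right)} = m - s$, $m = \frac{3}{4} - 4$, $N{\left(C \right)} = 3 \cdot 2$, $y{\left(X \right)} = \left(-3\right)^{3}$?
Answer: $- \frac{189}{4} \approx -47.25$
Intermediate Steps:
$y{\left(X \right)} = -27$
$N{\left(C \right)} = 6$
$m = - \frac{13}{4}$ ($m = 3 \cdot \frac{1}{4} - 4 = \frac{3}{4} - 4 = - \frac{13}{4} \approx -3.25$)
$o{\left(s \right)} = - \frac{13}{24} - \frac{s}{6}$ ($o{\left(s \right)} = \frac{- \frac{13}{4} - s}{6} = - \frac{13}{24} - \frac{s}{6}$)
$N{\left(3 \right)} y{\left(-3 \right)} o{\left(-5 \right)} = 6 \left(-27\right) \left(- \frac{13}{24} - - \frac{5}{6}\right) = - 162 \left(- \frac{13}{24} + \frac{5}{6}\right) = \left(-162\right) \frac{7}{24} = - \frac{189}{4}$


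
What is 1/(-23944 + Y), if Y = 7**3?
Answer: -1/23601 ≈ -4.2371e-5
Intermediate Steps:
Y = 343
1/(-23944 + Y) = 1/(-23944 + 343) = 1/(-23601) = -1/23601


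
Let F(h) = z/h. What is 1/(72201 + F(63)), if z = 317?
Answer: 63/4548980 ≈ 1.3849e-5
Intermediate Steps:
F(h) = 317/h
1/(72201 + F(63)) = 1/(72201 + 317/63) = 1/(4548980/63) = 63/4548980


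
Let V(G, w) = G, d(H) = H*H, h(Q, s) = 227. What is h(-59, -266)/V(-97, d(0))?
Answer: -227/97 ≈ -2.3402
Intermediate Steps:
d(H) = H²
h(-59, -266)/V(-97, d(0)) = 227/(-97) = 227*(-1/97) = -227/97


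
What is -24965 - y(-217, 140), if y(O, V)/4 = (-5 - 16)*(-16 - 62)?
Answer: -31517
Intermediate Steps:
y(O, V) = 6552 (y(O, V) = 4*((-5 - 16)*(-16 - 62)) = 4*(-21*(-78)) = 4*1638 = 6552)
-24965 - y(-217, 140) = -24965 - 1*6552 = -24965 - 6552 = -31517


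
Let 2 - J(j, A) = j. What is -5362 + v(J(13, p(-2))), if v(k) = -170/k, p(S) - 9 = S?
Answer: -58812/11 ≈ -5346.5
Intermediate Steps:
p(S) = 9 + S
J(j, A) = 2 - j
-5362 + v(J(13, p(-2))) = -5362 - 170/(2 - 1*13) = -5362 - 170/(2 - 13) = -5362 - 170/(-11) = -5362 - 170*(-1/11) = -5362 + 170/11 = -58812/11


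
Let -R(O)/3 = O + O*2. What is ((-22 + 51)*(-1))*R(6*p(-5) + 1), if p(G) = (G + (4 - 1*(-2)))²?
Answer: 1827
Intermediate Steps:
p(G) = (6 + G)² (p(G) = (G + (4 + 2))² = (G + 6)² = (6 + G)²)
R(O) = -9*O (R(O) = -3*(O + O*2) = -3*(O + 2*O) = -9*O)
((-22 + 51)*(-1))*R(6*p(-5) + 1) = ((-22 + 51)*(-1))*(-9*(6*(6 - 5)² + 1)) = (29*(-1))*(-9*(6*1² + 1)) = -(-261)*(6*1 + 1) = -(-261)*(6 + 1) = -(-261)*7 = -29*(-63) = 1827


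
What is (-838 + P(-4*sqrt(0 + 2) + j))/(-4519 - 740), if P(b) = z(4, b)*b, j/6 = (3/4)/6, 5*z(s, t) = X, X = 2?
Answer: 8377/52590 + 8*sqrt(2)/26295 ≈ 0.15972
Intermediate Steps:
z(s, t) = 2/5 (z(s, t) = (1/5)*2 = 2/5)
j = 3/4 (j = 6*((3/4)/6) = 6*((3*(1/4))*(1/6)) = 6*((3/4)*(1/6)) = 6*(1/8) = 3/4 ≈ 0.75000)
P(b) = 2*b/5
(-838 + P(-4*sqrt(0 + 2) + j))/(-4519 - 740) = (-838 + 2*(-4*sqrt(0 + 2) + 3/4)/5)/(-4519 - 740) = (-838 + 2*(-4*sqrt(2) + 3/4)/5)/(-5259) = (-838 + 2*(3/4 - 4*sqrt(2))/5)*(-1/5259) = (-838 + (3/10 - 8*sqrt(2)/5))*(-1/5259) = (-8377/10 - 8*sqrt(2)/5)*(-1/5259) = 8377/52590 + 8*sqrt(2)/26295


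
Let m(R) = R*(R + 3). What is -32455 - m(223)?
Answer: -82853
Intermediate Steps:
m(R) = R*(3 + R)
-32455 - m(223) = -32455 - 223*(3 + 223) = -32455 - 223*226 = -32455 - 1*50398 = -32455 - 50398 = -82853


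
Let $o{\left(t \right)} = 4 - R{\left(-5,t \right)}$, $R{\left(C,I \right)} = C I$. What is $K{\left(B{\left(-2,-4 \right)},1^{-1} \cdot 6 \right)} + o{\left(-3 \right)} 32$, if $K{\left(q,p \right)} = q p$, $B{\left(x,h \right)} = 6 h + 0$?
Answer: $-496$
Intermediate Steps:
$B{\left(x,h \right)} = 6 h$
$K{\left(q,p \right)} = p q$
$o{\left(t \right)} = 4 + 5 t$ ($o{\left(t \right)} = 4 - - 5 t = 4 + 5 t$)
$K{\left(B{\left(-2,-4 \right)},1^{-1} \cdot 6 \right)} + o{\left(-3 \right)} 32 = 1^{-1} \cdot 6 \cdot 6 \left(-4\right) + \left(4 + 5 \left(-3\right)\right) 32 = 1 \cdot 6 \left(-24\right) + \left(4 - 15\right) 32 = 6 \left(-24\right) - 352 = -144 - 352 = -496$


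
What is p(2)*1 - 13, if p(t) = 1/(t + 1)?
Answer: -38/3 ≈ -12.667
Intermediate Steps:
p(t) = 1/(1 + t)
p(2)*1 - 13 = 1/(1 + 2) - 13 = 1/3 - 13 = (⅓)*1 - 13 = ⅓ - 13 = -38/3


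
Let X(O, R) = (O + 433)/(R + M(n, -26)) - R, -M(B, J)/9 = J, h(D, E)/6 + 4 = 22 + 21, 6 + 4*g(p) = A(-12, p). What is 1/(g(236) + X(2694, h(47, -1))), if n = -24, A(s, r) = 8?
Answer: -468/106151 ≈ -0.0044088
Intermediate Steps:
g(p) = 1/2 (g(p) = -3/2 + (1/4)*8 = -3/2 + 2 = 1/2)
h(D, E) = 234 (h(D, E) = -24 + 6*(22 + 21) = -24 + 6*43 = -24 + 258 = 234)
M(B, J) = -9*J
X(O, R) = -R + (433 + O)/(234 + R) (X(O, R) = (O + 433)/(R - 9*(-26)) - R = (433 + O)/(R + 234) - R = (433 + O)/(234 + R) - R = -R + (433 + O)/(234 + R))
1/(g(236) + X(2694, h(47, -1))) = 1/(1/2 + (433 + 2694 - 1*234**2 - 234*234)/(234 + 234)) = 1/(1/2 + (433 + 2694 - 1*54756 - 54756)/468) = 1/(1/2 + (433 + 2694 - 54756 - 54756)/468) = 1/(1/2 + (1/468)*(-106385)) = 1/(1/2 - 106385/468) = 1/(-106151/468) = -468/106151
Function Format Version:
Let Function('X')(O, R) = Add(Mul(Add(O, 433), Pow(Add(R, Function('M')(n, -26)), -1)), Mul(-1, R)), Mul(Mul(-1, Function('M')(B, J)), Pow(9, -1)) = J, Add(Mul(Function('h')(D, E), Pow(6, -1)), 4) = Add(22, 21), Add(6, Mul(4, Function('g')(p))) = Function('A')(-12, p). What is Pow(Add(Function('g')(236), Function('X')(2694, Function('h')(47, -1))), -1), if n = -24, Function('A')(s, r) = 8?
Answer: Rational(-468, 106151) ≈ -0.0044088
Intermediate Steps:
Function('g')(p) = Rational(1, 2) (Function('g')(p) = Add(Rational(-3, 2), Mul(Rational(1, 4), 8)) = Add(Rational(-3, 2), 2) = Rational(1, 2))
Function('h')(D, E) = 234 (Function('h')(D, E) = Add(-24, Mul(6, Add(22, 21))) = Add(-24, Mul(6, 43)) = Add(-24, 258) = 234)
Function('M')(B, J) = Mul(-9, J)
Function('X')(O, R) = Add(Mul(-1, R), Mul(Pow(Add(234, R), -1), Add(433, O))) (Function('X')(O, R) = Add(Mul(Add(O, 433), Pow(Add(R, Mul(-9, -26)), -1)), Mul(-1, R)) = Add(Mul(Add(433, O), Pow(Add(R, 234), -1)), Mul(-1, R)) = Add(Mul(Add(433, O), Pow(Add(234, R), -1)), Mul(-1, R)) = Add(Mul(Pow(Add(234, R), -1), Add(433, O)), Mul(-1, R)) = Add(Mul(-1, R), Mul(Pow(Add(234, R), -1), Add(433, O))))
Pow(Add(Function('g')(236), Function('X')(2694, Function('h')(47, -1))), -1) = Pow(Add(Rational(1, 2), Mul(Pow(Add(234, 234), -1), Add(433, 2694, Mul(-1, Pow(234, 2)), Mul(-234, 234)))), -1) = Pow(Add(Rational(1, 2), Mul(Pow(468, -1), Add(433, 2694, Mul(-1, 54756), -54756))), -1) = Pow(Add(Rational(1, 2), Mul(Rational(1, 468), Add(433, 2694, -54756, -54756))), -1) = Pow(Add(Rational(1, 2), Mul(Rational(1, 468), -106385)), -1) = Pow(Add(Rational(1, 2), Rational(-106385, 468)), -1) = Pow(Rational(-106151, 468), -1) = Rational(-468, 106151)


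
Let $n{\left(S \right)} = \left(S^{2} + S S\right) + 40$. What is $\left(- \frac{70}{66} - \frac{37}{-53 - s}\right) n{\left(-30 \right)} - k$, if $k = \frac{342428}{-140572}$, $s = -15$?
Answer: $- \frac{3470464451}{22034661} \approx -157.5$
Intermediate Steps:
$n{\left(S \right)} = 40 + 2 S^{2}$ ($n{\left(S \right)} = \left(S^{2} + S^{2}\right) + 40 = 2 S^{2} + 40 = 40 + 2 S^{2}$)
$k = - \frac{85607}{35143}$ ($k = 342428 \left(- \frac{1}{140572}\right) = - \frac{85607}{35143} \approx -2.436$)
$\left(- \frac{70}{66} - \frac{37}{-53 - s}\right) n{\left(-30 \right)} - k = \left(- \frac{70}{66} - \frac{37}{-53 - -15}\right) \left(40 + 2 \left(-30\right)^{2}\right) - - \frac{85607}{35143} = \left(\left(-70\right) \frac{1}{66} - \frac{37}{-53 + 15}\right) \left(40 + 2 \cdot 900\right) + \frac{85607}{35143} = \left(- \frac{35}{33} - \frac{37}{-38}\right) \left(40 + 1800\right) + \frac{85607}{35143} = \left(- \frac{35}{33} - - \frac{37}{38}\right) 1840 + \frac{85607}{35143} = \left(- \frac{35}{33} + \frac{37}{38}\right) 1840 + \frac{85607}{35143} = \left(- \frac{109}{1254}\right) 1840 + \frac{85607}{35143} = - \frac{100280}{627} + \frac{85607}{35143} = - \frac{3470464451}{22034661}$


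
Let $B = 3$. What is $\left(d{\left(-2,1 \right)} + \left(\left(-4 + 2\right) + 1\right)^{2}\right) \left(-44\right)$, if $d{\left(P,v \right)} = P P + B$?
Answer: $-352$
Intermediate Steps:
$d{\left(P,v \right)} = 3 + P^{2}$ ($d{\left(P,v \right)} = P P + 3 = P^{2} + 3 = 3 + P^{2}$)
$\left(d{\left(-2,1 \right)} + \left(\left(-4 + 2\right) + 1\right)^{2}\right) \left(-44\right) = \left(\left(3 + \left(-2\right)^{2}\right) + \left(\left(-4 + 2\right) + 1\right)^{2}\right) \left(-44\right) = \left(\left(3 + 4\right) + \left(-2 + 1\right)^{2}\right) \left(-44\right) = \left(7 + \left(-1\right)^{2}\right) \left(-44\right) = \left(7 + 1\right) \left(-44\right) = 8 \left(-44\right) = -352$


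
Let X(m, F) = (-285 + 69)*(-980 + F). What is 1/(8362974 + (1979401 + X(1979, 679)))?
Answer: 1/10407391 ≈ 9.6086e-8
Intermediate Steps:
X(m, F) = 211680 - 216*F (X(m, F) = -216*(-980 + F) = 211680 - 216*F)
1/(8362974 + (1979401 + X(1979, 679))) = 1/(8362974 + (1979401 + (211680 - 216*679))) = 1/(8362974 + (1979401 + (211680 - 146664))) = 1/(8362974 + (1979401 + 65016)) = 1/(8362974 + 2044417) = 1/10407391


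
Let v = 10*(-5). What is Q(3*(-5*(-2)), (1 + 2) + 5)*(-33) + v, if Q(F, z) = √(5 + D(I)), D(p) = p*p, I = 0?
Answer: -50 - 33*√5 ≈ -123.79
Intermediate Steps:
v = -50
D(p) = p²
Q(F, z) = √5 (Q(F, z) = √(5 + 0²) = √(5 + 0) = √5)
Q(3*(-5*(-2)), (1 + 2) + 5)*(-33) + v = √5*(-33) - 50 = -33*√5 - 50 = -50 - 33*√5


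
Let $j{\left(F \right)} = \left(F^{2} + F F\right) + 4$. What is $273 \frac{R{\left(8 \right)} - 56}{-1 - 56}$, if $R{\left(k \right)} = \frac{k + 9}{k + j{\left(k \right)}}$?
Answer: $\frac{101699}{380} \approx 267.63$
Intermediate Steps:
$j{\left(F \right)} = 4 + 2 F^{2}$ ($j{\left(F \right)} = \left(F^{2} + F^{2}\right) + 4 = 2 F^{2} + 4 = 4 + 2 F^{2}$)
$R{\left(k \right)} = \frac{9 + k}{4 + k + 2 k^{2}}$ ($R{\left(k \right)} = \frac{k + 9}{k + \left(4 + 2 k^{2}\right)} = \frac{9 + k}{4 + k + 2 k^{2}}$)
$273 \frac{R{\left(8 \right)} - 56}{-1 - 56} = 273 \frac{\frac{9 + 8}{4 + 8 + 2 \cdot 8^{2}} - 56}{-1 - 56} = 273 \frac{\frac{1}{4 + 8 + 2 \cdot 64} \cdot 17 - 56}{-57} = 273 \left(\frac{1}{4 + 8 + 128} \cdot 17 - 56\right) \left(- \frac{1}{57}\right) = 273 \left(\frac{1}{140} \cdot 17 - 56\right) \left(- \frac{1}{57}\right) = 273 \left(\frac{17}{140} - 56\right) \left(- \frac{1}{57}\right) = 273 \left(\left(- \frac{7823}{140}\right) \left(- \frac{1}{57}\right)\right) = 273 \cdot \frac{7823}{7980} = \frac{101699}{380}$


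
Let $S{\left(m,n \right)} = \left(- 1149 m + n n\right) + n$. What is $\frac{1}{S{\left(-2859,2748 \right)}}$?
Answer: $\frac{1}{10839243} \approx 9.2257 \cdot 10^{-8}$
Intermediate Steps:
$S{\left(m,n \right)} = n + n^{2} - 1149 m$ ($S{\left(m,n \right)} = \left(- 1149 m + n^{2}\right) + n = \left(n^{2} - 1149 m\right) + n = n + n^{2} - 1149 m$)
$\frac{1}{S{\left(-2859,2748 \right)}} = \frac{1}{2748 + 2748^{2} - -3284991} = \frac{1}{2748 + 7551504 + 3284991} = \frac{1}{10839243}$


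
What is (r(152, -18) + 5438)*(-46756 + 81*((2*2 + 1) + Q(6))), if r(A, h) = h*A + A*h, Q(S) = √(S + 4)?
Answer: 1575934 - 2754*√10 ≈ 1.5672e+6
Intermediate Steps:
Q(S) = √(4 + S)
r(A, h) = 2*A*h (r(A, h) = A*h + A*h = 2*A*h)
(r(152, -18) + 5438)*(-46756 + 81*((2*2 + 1) + Q(6))) = (2*152*(-18) + 5438)*(-46756 + 81*((2*2 + 1) + √(4 + 6))) = (-5472 + 5438)*(-46756 + 81*((4 + 1) + √10)) = -34*(-46756 + 81*(5 + √10)) = -34*(-46756 + (405 + 81*√10)) = -34*(-46351 + 81*√10) = 1575934 - 2754*√10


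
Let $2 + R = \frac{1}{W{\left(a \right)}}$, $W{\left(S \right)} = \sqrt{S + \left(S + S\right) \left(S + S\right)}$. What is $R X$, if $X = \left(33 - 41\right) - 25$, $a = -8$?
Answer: $66 - \frac{33 \sqrt{62}}{124} \approx 63.904$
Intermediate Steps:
$X = -33$ ($X = -8 - 25 = -33$)
$W{\left(S \right)} = \sqrt{S + 4 S^{2}}$ ($W{\left(S \right)} = \sqrt{S + 2 S 2 S} = \sqrt{S + 4 S^{2}}$)
$R = -2 + \frac{\sqrt{62}}{124}$ ($R = -2 + \frac{1}{\sqrt{- 8 \left(1 + 4 \left(-8\right)\right)}} = -2 + \frac{1}{\sqrt{- 8 \left(1 - 32\right)}} = -2 + \frac{1}{\sqrt{\left(-8\right) \left(-31\right)}} = -2 + \frac{1}{\sqrt{248}} = -2 + \frac{1}{2 \sqrt{62}} = -2 + \frac{\sqrt{62}}{124} \approx -1.9365$)
$R X = \left(-2 + \frac{\sqrt{62}}{124}\right) \left(-33\right) = 66 - \frac{33 \sqrt{62}}{124}$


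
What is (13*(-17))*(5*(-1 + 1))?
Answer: 0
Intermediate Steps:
(13*(-17))*(5*(-1 + 1)) = -1105*0 = -221*0 = 0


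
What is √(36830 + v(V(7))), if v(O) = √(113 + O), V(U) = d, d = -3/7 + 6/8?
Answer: √(7218680 + 14*√22211)/14 ≈ 191.94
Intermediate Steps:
d = 9/28 (d = -3*⅐ + 6*(⅛) = -3/7 + ¾ = 9/28 ≈ 0.32143)
V(U) = 9/28
√(36830 + v(V(7))) = √(36830 + √(113 + 9/28)) = √(36830 + √(3173/28)) = √(36830 + √22211/14)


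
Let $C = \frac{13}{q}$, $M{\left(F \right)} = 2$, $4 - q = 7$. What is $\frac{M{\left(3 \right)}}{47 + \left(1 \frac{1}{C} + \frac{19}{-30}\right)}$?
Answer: $\frac{780}{17993} \approx 0.04335$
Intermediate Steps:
$q = -3$ ($q = 4 - 7 = -3$)
$C = - \frac{13}{3}$ ($C = \frac{13}{-3} = 13 \left(- \frac{1}{3}\right) = - \frac{13}{3} \approx -4.3333$)
$\frac{M{\left(3 \right)}}{47 + \left(1 \frac{1}{C} + \frac{19}{-30}\right)} = \frac{2}{47 + \left(1 \frac{1}{- \frac{13}{3}} + \frac{19}{-30}\right)} = \frac{2}{47 + \left(1 \left(- \frac{3}{13}\right) + 19 \left(- \frac{1}{30}\right)\right)} = \frac{2}{47 - \frac{337}{390}} = \frac{2}{\frac{17993}{390}} = 2 \cdot \frac{390}{17993} = \frac{780}{17993}$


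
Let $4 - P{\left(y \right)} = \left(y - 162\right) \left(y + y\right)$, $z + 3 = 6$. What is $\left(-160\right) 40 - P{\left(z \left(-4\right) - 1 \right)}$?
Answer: $-1854$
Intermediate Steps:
$z = 3$ ($z = -3 + 6 = 3$)
$P{\left(y \right)} = 4 - 2 y \left(-162 + y\right)$ ($P{\left(y \right)} = 4 - \left(y - 162\right) \left(y + y\right) = 4 - \left(-162 + y\right) 2 y = 4 - 2 y \left(-162 + y\right)$)
$\left(-160\right) 40 - P{\left(z \left(-4\right) - 1 \right)} = \left(-160\right) 40 - \left(4 - 2 \left(3 \left(-4\right) - 1\right)^{2} + 324 \left(3 \left(-4\right) - 1\right)\right) = -6400 - \left(4 - 2 \left(-12 - 1\right)^{2} + 324 \left(-12 - 1\right)\right) = -6400 - \left(4 - 2 \left(-13\right)^{2} + 324 \left(-13\right)\right) = -6400 - \left(4 - 338 - 4212\right) = -6400 - -4546 = -6400 + 4546 = -1854$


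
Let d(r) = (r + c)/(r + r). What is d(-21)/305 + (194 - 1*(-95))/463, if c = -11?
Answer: 1858453/2965515 ≈ 0.62669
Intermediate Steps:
d(r) = (-11 + r)/(2*r) (d(r) = (r - 11)/(r + r) = (-11 + r)/((2*r)) = (-11 + r)*(1/(2*r)) = (-11 + r)/(2*r))
d(-21)/305 + (194 - 1*(-95))/463 = ((1/2)*(-11 - 21)/(-21))/305 + (194 - 1*(-95))/463 = ((1/2)*(-1/21)*(-32))*(1/305) + (194 + 95)*(1/463) = (16/21)*(1/305) + 289*(1/463) = 16/6405 + 289/463 = 1858453/2965515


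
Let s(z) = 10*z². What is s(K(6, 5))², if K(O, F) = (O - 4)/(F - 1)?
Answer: 25/4 ≈ 6.2500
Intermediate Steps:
K(O, F) = (-4 + O)/(-1 + F)
s(K(6, 5))² = (10*((-4 + 6)/(-1 + 5))²)² = (10*(2/4)²)² = (10*((¼)*2)²)² = (10*(½)²)² = (10*(¼))² = (5/2)² = 25/4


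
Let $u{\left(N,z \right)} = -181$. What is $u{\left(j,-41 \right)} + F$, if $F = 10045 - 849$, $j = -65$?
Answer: $9015$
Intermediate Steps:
$F = 9196$
$u{\left(j,-41 \right)} + F = -181 + 9196 = 9015$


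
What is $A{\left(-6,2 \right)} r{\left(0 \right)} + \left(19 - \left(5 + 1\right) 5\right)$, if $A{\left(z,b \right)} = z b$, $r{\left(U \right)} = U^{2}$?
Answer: $-11$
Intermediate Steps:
$A{\left(z,b \right)} = b z$
$A{\left(-6,2 \right)} r{\left(0 \right)} + \left(19 - \left(5 + 1\right) 5\right) = 2 \left(-6\right) 0^{2} + \left(19 - \left(5 + 1\right) 5\right) = \left(-12\right) 0 + \left(19 - 6 \cdot 5\right) = 0 + \left(19 - 30\right) = 0 - 11 = -11$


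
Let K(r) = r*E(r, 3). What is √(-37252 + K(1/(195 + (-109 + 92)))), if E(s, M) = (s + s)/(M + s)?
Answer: I*√84457295710085/47615 ≈ 193.01*I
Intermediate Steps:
E(s, M) = 2*s/(M + s) (E(s, M) = (2*s)/(M + s) = 2*s/(M + s))
K(r) = 2*r²/(3 + r) (K(r) = r*(2*r/(3 + r)) = 2*r²/(3 + r))
√(-37252 + K(1/(195 + (-109 + 92)))) = √(-37252 + 2*(1/(195 + (-109 + 92)))²/(3 + 1/(195 + (-109 + 92)))) = √(-37252 + 2*(1/(195 - 17))²/(3 + 1/(195 - 17))) = √(-37252 + 2*(1/178)²/(3 + 1/178)) = √(-37252 + 2*(1/31684)/(535/178)) = √(-37252 + 2*(1/31684)*(178/535)) = √(-37252 + 1/47615) = √(-1773753979/47615) = I*√84457295710085/47615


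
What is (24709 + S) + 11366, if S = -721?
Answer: 35354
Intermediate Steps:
(24709 + S) + 11366 = (24709 - 721) + 11366 = 23988 + 11366 = 35354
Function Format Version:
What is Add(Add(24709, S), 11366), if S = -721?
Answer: 35354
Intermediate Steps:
Add(Add(24709, S), 11366) = Add(Add(24709, -721), 11366) = Add(23988, 11366) = 35354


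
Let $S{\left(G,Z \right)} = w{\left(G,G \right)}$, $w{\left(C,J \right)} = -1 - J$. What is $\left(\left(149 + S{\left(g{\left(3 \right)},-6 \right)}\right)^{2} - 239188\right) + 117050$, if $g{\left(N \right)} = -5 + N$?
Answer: $-99638$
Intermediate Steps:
$S{\left(G,Z \right)} = -1 - G$
$\left(\left(149 + S{\left(g{\left(3 \right)},-6 \right)}\right)^{2} - 239188\right) + 117050 = \left(\left(149 - -1\right)^{2} - 239188\right) + 117050 = \left(\left(149 + \left(-1 + 2\right)\right)^{2} - 239188\right) + 117050 = \left(\left(149 + 1\right)^{2} - 239188\right) + 117050 = \left(150^{2} - 239188\right) + 117050 = \left(22500 - 239188\right) + 117050 = -216688 + 117050 = -99638$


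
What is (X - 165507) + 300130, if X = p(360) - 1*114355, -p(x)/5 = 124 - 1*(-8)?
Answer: 19608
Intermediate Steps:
p(x) = -660 (p(x) = -5*(124 - 1*(-8)) = -5*(124 + 8) = -5*132 = -660)
X = -115015 (X = -660 - 1*114355 = -660 - 114355 = -115015)
(X - 165507) + 300130 = (-115015 - 165507) + 300130 = -280522 + 300130 = 19608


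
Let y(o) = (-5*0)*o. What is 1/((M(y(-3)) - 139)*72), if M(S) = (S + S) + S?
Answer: -1/10008 ≈ -9.9920e-5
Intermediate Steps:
y(o) = 0 (y(o) = 0*o = 0)
M(S) = 3*S (M(S) = 2*S + S = 3*S)
1/((M(y(-3)) - 139)*72) = 1/((3*0 - 139)*72) = 1/((0 - 139)*72) = 1/(-139*72) = 1/(-10008) = -1/10008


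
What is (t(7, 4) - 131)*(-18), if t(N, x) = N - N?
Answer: 2358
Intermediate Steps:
t(N, x) = 0
(t(7, 4) - 131)*(-18) = (0 - 131)*(-18) = -131*(-18) = 2358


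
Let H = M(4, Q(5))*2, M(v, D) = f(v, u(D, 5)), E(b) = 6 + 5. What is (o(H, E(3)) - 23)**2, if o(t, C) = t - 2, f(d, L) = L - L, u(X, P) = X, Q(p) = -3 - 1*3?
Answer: 625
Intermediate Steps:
E(b) = 11
Q(p) = -6 (Q(p) = -3 - 3 = -6)
f(d, L) = 0
M(v, D) = 0
H = 0 (H = 0*2 = 0)
o(t, C) = -2 + t
(o(H, E(3)) - 23)**2 = ((-2 + 0) - 23)**2 = (-2 - 23)**2 = (-25)**2 = 625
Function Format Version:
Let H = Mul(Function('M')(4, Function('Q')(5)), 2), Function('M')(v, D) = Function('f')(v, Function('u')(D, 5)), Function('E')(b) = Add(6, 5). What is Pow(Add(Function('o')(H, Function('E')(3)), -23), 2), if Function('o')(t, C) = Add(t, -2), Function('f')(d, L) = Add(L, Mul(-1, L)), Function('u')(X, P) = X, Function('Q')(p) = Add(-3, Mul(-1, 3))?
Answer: 625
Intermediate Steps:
Function('E')(b) = 11
Function('Q')(p) = -6 (Function('Q')(p) = Add(-3, -3) = -6)
Function('f')(d, L) = 0
Function('M')(v, D) = 0
H = 0 (H = Mul(0, 2) = 0)
Function('o')(t, C) = Add(-2, t)
Pow(Add(Function('o')(H, Function('E')(3)), -23), 2) = Pow(Add(Add(-2, 0), -23), 2) = Pow(Add(-2, -23), 2) = Pow(-25, 2) = 625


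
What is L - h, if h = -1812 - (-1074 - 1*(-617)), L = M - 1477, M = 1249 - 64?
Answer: 1063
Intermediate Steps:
M = 1185
L = -292 (L = 1185 - 1477 = -292)
h = -1355 (h = -1812 - (-1074 + 617) = -1812 - 1*(-457) = -1812 + 457 = -1355)
L - h = -292 - 1*(-1355) = -292 + 1355 = 1063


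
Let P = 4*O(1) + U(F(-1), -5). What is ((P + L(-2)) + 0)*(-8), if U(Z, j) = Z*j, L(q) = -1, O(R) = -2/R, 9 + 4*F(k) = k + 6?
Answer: 32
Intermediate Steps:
F(k) = -¾ + k/4 (F(k) = -9/4 + (k + 6)/4 = -9/4 + (6 + k)/4 = -9/4 + (3/2 + k/4) = -¾ + k/4)
P = -3 (P = 4*(-2/1) + (-¾ + (¼)*(-1))*(-5) = 4*(-2*1) + (-¾ - ¼)*(-5) = 4*(-2) - 1*(-5) = -8 + 5 = -3)
((P + L(-2)) + 0)*(-8) = ((-3 - 1) + 0)*(-8) = (-4 + 0)*(-8) = -4*(-8) = 32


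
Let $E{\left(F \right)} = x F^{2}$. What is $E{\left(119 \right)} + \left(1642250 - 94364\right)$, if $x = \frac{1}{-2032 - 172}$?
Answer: $\frac{3411526583}{2204} \approx 1.5479 \cdot 10^{6}$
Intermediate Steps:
$x = - \frac{1}{2204}$ ($x = \frac{1}{-2204} = - \frac{1}{2204} \approx -0.00045372$)
$E{\left(F \right)} = - \frac{F^{2}}{2204}$
$E{\left(119 \right)} + \left(1642250 - 94364\right) = - \frac{119^{2}}{2204} + \left(1642250 - 94364\right) = \left(- \frac{1}{2204}\right) 14161 + \left(1642250 - 94364\right) = - \frac{14161}{2204} + 1547886 = \frac{3411526583}{2204}$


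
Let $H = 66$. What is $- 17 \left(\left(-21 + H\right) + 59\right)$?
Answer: $-1768$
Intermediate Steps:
$- 17 \left(\left(-21 + H\right) + 59\right) = - 17 \left(\left(-21 + 66\right) + 59\right) = - 17 \left(45 + 59\right) = \left(-17\right) 104 = -1768$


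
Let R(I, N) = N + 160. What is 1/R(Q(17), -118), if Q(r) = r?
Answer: 1/42 ≈ 0.023810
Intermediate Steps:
R(I, N) = 160 + N
1/R(Q(17), -118) = 1/(160 - 118) = 1/42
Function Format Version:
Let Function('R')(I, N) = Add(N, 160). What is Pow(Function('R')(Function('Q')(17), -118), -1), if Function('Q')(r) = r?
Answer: Rational(1, 42) ≈ 0.023810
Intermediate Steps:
Function('R')(I, N) = Add(160, N)
Pow(Function('R')(Function('Q')(17), -118), -1) = Pow(Add(160, -118), -1) = Pow(42, -1) = Rational(1, 42)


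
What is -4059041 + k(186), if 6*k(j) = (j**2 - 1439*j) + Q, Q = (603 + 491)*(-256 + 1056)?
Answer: -11856052/3 ≈ -3.9520e+6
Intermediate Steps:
Q = 875200 (Q = 1094*800 = 875200)
k(j) = 437600/3 - 1439*j/6 + j**2/6 (k(j) = ((j**2 - 1439*j) + 875200)/6 = (875200 + j**2 - 1439*j)/6 = 437600/3 - 1439*j/6 + j**2/6)
-4059041 + k(186) = -4059041 + (437600/3 - 1439/6*186 + (1/6)*186**2) = -4059041 + (437600/3 - 44609 + (1/6)*34596) = -4059041 + (437600/3 - 44609 + 5766) = -4059041 + 321071/3 = -11856052/3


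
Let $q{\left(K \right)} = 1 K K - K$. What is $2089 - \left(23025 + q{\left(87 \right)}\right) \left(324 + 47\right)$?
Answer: $-11316008$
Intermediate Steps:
$q{\left(K \right)} = K^{2} - K$ ($q{\left(K \right)} = K K - K = K^{2} - K$)
$2089 - \left(23025 + q{\left(87 \right)}\right) \left(324 + 47\right) = 2089 - \left(23025 + 87 \left(-1 + 87\right)\right) \left(324 + 47\right) = 2089 - \left(23025 + 87 \cdot 86\right) 371 = 2089 - \left(23025 + 7482\right) 371 = 2089 - 30507 \cdot 371 = 2089 - 11318097 = -11316008$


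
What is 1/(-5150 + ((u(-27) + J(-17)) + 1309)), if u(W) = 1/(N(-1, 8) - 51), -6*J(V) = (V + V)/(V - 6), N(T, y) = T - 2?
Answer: -1242/4770851 ≈ -0.00026033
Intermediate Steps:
N(T, y) = -2 + T
J(V) = -V/(3*(-6 + V)) (J(V) = -(V + V)/(6*(V - 6)) = -2*V/(6*(-6 + V)) = -V/(3*(-6 + V)))
u(W) = -1/54 (u(W) = 1/((-2 - 1) - 51) = 1/(-3 - 51) = 1/(-54) = -1/54)
1/(-5150 + ((u(-27) + J(-17)) + 1309)) = 1/(-5150 + ((-1/54 - 1*(-17)/(-18 + 3*(-17))) + 1309)) = 1/(-5150 + ((-1/54 - 1*(-17)/(-18 - 51)) + 1309)) = 1/(-5150 + ((-1/54 - 1*(-17)/(-69)) + 1309)) = 1/(-5150 + ((-1/54 - 1*(-17)*(-1/69)) + 1309)) = 1/(-5150 + ((-1/54 - 17/69) + 1309)) = 1/(-5150 + (-329/1242 + 1309)) = 1/(-5150 + 1625449/1242) = 1/(-4770851/1242) = -1242/4770851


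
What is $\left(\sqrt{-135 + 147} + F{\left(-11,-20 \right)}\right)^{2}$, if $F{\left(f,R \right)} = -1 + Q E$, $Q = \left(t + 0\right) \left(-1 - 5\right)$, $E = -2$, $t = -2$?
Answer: $637 - 100 \sqrt{3} \approx 463.79$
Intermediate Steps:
$Q = 12$ ($Q = \left(-2 + 0\right) \left(-1 - 5\right) = \left(-2\right) \left(-6\right) = 12$)
$F{\left(f,R \right)} = -25$ ($F{\left(f,R \right)} = -1 + 12 \left(-2\right) = -1 - 24 = -25$)
$\left(\sqrt{-135 + 147} + F{\left(-11,-20 \right)}\right)^{2} = \left(\sqrt{-135 + 147} - 25\right)^{2} = \left(\sqrt{12} - 25\right)^{2} = \left(2 \sqrt{3} - 25\right)^{2} = \left(-25 + 2 \sqrt{3}\right)^{2}$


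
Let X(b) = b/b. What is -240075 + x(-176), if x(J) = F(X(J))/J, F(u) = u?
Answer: -42253201/176 ≈ -2.4008e+5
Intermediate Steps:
X(b) = 1
x(J) = 1/J
-240075 + x(-176) = -240075 + 1/(-176) = -240075 - 1/176 = -42253201/176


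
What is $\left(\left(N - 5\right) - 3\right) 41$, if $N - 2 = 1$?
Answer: $-205$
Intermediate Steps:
$N = 3$ ($N = 2 + 1 = 3$)
$\left(\left(N - 5\right) - 3\right) 41 = \left(\left(3 - 5\right) - 3\right) 41 = \left(-2 - 3\right) 41 = \left(-5\right) 41 = -205$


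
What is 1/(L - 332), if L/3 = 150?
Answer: 1/118 ≈ 0.0084746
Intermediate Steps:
L = 450 (L = 3*150 = 450)
1/(L - 332) = 1/(450 - 332) = 1/118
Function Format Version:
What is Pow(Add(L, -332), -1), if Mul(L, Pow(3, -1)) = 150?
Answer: Rational(1, 118) ≈ 0.0084746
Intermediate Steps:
L = 450 (L = Mul(3, 150) = 450)
Pow(Add(L, -332), -1) = Pow(Add(450, -332), -1) = Pow(118, -1) = Rational(1, 118)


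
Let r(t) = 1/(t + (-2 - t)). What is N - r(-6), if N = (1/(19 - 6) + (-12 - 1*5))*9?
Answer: -3947/26 ≈ -151.81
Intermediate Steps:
r(t) = -½ (r(t) = 1/(-2) = -½)
N = -1980/13 (N = (1/13 + (-12 - 5))*9 = (1/13 - 17)*9 = -220/13*9 = -1980/13 ≈ -152.31)
N - r(-6) = -1980/13 - 1*(-½) = -1980/13 + ½ = -3947/26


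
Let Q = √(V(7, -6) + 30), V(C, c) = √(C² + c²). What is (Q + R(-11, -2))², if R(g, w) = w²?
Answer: (4 + √(30 + √85))² ≈ 105.32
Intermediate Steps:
Q = √(30 + √85) (Q = √(√(7² + (-6)²) + 30) = √(√(49 + 36) + 30) = √(√85 + 30) = √(30 + √85) ≈ 6.2626)
(Q + R(-11, -2))² = (√(30 + √85) + (-2)²)² = (√(30 + √85) + 4)² = (4 + √(30 + √85))²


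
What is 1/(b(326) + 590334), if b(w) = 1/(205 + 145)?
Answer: 350/206616901 ≈ 1.6940e-6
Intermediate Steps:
b(w) = 1/350
1/(b(326) + 590334) = 1/(1/350 + 590334) = 1/(206616901/350) = 350/206616901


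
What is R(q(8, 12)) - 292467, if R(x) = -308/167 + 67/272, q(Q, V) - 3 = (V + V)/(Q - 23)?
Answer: -13285093595/45424 ≈ -2.9247e+5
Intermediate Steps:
q(Q, V) = 3 + 2*V/(-23 + Q) (q(Q, V) = 3 + (V + V)/(Q - 23) = 3 + (2*V)/(-23 + Q) = 3 + 2*V/(-23 + Q))
R(x) = -72587/45424 (R(x) = -308*1/167 + 67*(1/272) = -308/167 + 67/272 = -72587/45424)
R(q(8, 12)) - 292467 = -72587/45424 - 292467 = -13285093595/45424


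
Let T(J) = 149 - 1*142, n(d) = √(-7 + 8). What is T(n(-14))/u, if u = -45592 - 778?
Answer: -7/46370 ≈ -0.00015096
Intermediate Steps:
u = -46370
n(d) = 1 (n(d) = √1 = 1)
T(J) = 7 (T(J) = 149 - 142 = 7)
T(n(-14))/u = 7/(-46370) = 7*(-1/46370) = -7/46370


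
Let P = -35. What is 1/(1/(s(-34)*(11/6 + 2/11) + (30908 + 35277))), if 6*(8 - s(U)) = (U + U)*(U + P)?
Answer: 710878/11 ≈ 64625.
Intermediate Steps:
s(U) = 8 - U*(-35 + U)/3 (s(U) = 8 - (U + U)*(U - 35)/6 = 8 - 2*U*(-35 + U)/6 = 8 - U*(-35 + U)/3)
1/(1/(s(-34)*(11/6 + 2/11) + (30908 + 35277))) = 1/(1/((8 - 1/3*(-34)**2 + (35/3)*(-34))*(11/6 + 2/11) + (30908 + 35277))) = 1/(1/((8 - 1/3*1156 - 1190/3)*(11*(1/6) + 2*(1/11)) + 66185)) = 1/(1/((8 - 1156/3 - 1190/3)*(11/6 + 2/11) + 66185)) = 1/(1/(-774*133/66 + 66185)) = 1/(1/(-17157/11 + 66185)) = 1/(1/(710878/11)) = 1/(11/710878) = 710878/11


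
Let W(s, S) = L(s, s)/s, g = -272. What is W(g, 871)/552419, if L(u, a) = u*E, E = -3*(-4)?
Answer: 12/552419 ≈ 2.1723e-5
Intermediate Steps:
E = 12
L(u, a) = 12*u (L(u, a) = u*12 = 12*u)
W(s, S) = 12 (W(s, S) = (12*s)/s = 12)
W(g, 871)/552419 = 12/552419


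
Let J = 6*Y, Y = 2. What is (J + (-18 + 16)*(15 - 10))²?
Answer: 4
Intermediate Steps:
J = 12 (J = 6*2 = 12)
(J + (-18 + 16)*(15 - 10))² = (12 + (-18 + 16)*(15 - 10))² = (12 - 2*5)² = (12 - 10)² = 2² = 4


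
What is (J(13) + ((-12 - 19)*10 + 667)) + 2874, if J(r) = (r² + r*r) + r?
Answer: 3582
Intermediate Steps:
J(r) = r + 2*r² (J(r) = (r² + r²) + r = 2*r² + r = r + 2*r²)
(J(13) + ((-12 - 19)*10 + 667)) + 2874 = (13*(1 + 2*13) + ((-12 - 19)*10 + 667)) + 2874 = (13*(1 + 26) + (-31*10 + 667)) + 2874 = (13*27 + (-310 + 667)) + 2874 = (351 + 357) + 2874 = 708 + 2874 = 3582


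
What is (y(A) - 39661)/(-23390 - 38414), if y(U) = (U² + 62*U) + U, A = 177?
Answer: -2819/61804 ≈ -0.045612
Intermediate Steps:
y(U) = U² + 63*U
(y(A) - 39661)/(-23390 - 38414) = (177*(63 + 177) - 39661)/(-23390 - 38414) = (177*240 - 39661)/(-61804) = (42480 - 39661)*(-1/61804) = 2819*(-1/61804) = -2819/61804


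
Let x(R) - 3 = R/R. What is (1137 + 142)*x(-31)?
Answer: 5116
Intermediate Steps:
x(R) = 4 (x(R) = 3 + R/R = 3 + 1 = 4)
(1137 + 142)*x(-31) = (1137 + 142)*4 = 1279*4 = 5116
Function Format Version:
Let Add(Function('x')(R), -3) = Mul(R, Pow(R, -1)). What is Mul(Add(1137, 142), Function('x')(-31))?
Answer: 5116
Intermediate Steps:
Function('x')(R) = 4 (Function('x')(R) = Add(3, Mul(R, Pow(R, -1))) = Add(3, 1) = 4)
Mul(Add(1137, 142), Function('x')(-31)) = Mul(Add(1137, 142), 4) = Mul(1279, 4) = 5116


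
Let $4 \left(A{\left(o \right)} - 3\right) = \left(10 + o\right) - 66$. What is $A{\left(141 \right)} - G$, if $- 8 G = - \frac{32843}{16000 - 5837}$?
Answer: $\frac{1938779}{81304} \approx 23.846$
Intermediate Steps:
$A{\left(o \right)} = -11 + \frac{o}{4}$ ($A{\left(o \right)} = 3 + \frac{\left(10 + o\right) - 66}{4} = 3 + \frac{-56 + o}{4} = 3 + \left(-14 + \frac{o}{4}\right) = -11 + \frac{o}{4}$)
$G = \frac{32843}{81304}$ ($G = - \frac{\left(-32843\right) \frac{1}{16000 - 5837}}{8} = - \frac{\left(-32843\right) \frac{1}{10163}}{8} = \left(- \frac{1}{8}\right) \left(- \frac{32843}{10163}\right) = \frac{32843}{81304} \approx 0.40395$)
$A{\left(141 \right)} - G = \left(-11 + \frac{1}{4} \cdot 141\right) - \frac{32843}{81304} = \left(-11 + \frac{141}{4}\right) - \frac{32843}{81304} = \frac{97}{4} - \frac{32843}{81304} = \frac{1938779}{81304}$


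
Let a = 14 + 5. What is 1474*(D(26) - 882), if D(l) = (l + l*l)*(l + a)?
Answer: 45263592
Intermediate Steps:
a = 19
D(l) = (19 + l)*(l + l²) (D(l) = (l + l*l)*(l + 19) = (l + l²)*(19 + l) = (19 + l)*(l + l²))
1474*(D(26) - 882) = 1474*(26*(19 + 26² + 20*26) - 882) = 1474*(26*(19 + 676 + 520) - 882) = 1474*(26*1215 - 882) = 1474*(31590 - 882) = 1474*30708 = 45263592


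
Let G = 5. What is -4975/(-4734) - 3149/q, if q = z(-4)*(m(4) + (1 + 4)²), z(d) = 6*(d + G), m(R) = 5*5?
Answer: -2235811/236700 ≈ -9.4458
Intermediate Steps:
m(R) = 25
z(d) = 30 + 6*d (z(d) = 6*(d + 5) = 6*(5 + d) = 30 + 6*d)
q = 300 (q = (30 + 6*(-4))*(25 + (1 + 4)²) = (30 - 24)*(25 + 5²) = 6*(25 + 25) = 6*50 = 300)
-4975/(-4734) - 3149/q = -4975/(-4734) - 3149/300 = -4975*(-1/4734) - 3149*1/300 = 4975/4734 - 3149/300 = -2235811/236700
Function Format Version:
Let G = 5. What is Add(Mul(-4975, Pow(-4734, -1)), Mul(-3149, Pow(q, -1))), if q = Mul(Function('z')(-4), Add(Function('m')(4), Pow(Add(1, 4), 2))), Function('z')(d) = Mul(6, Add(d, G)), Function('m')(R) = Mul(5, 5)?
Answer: Rational(-2235811, 236700) ≈ -9.4458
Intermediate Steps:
Function('m')(R) = 25
Function('z')(d) = Add(30, Mul(6, d)) (Function('z')(d) = Mul(6, Add(d, 5)) = Mul(6, Add(5, d)) = Add(30, Mul(6, d)))
q = 300 (q = Mul(Add(30, Mul(6, -4)), Add(25, Pow(Add(1, 4), 2))) = Mul(Add(30, -24), Add(25, Pow(5, 2))) = Mul(6, Add(25, 25)) = Mul(6, 50) = 300)
Add(Mul(-4975, Pow(-4734, -1)), Mul(-3149, Pow(q, -1))) = Add(Mul(-4975, Pow(-4734, -1)), Mul(-3149, Pow(300, -1))) = Add(Mul(-4975, Rational(-1, 4734)), Mul(-3149, Rational(1, 300))) = Add(Rational(4975, 4734), Rational(-3149, 300)) = Rational(-2235811, 236700)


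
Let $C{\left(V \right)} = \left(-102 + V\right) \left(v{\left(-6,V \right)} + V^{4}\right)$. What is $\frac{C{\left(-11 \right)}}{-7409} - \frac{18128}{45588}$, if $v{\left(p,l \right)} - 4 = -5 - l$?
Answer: $\frac{18834873923}{84440373} \approx 223.06$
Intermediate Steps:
$v{\left(p,l \right)} = -1 - l$ ($v{\left(p,l \right)} = 4 - \left(5 + l\right) = -1 - l$)
$C{\left(V \right)} = \left(-102 + V\right) \left(-1 + V^{4} - V\right)$ ($C{\left(V \right)} = \left(-102 + V\right) \left(\left(-1 - V\right) + V^{4}\right) = \left(-102 + V\right) \left(-1 + V^{4} - V\right)$)
$\frac{C{\left(-11 \right)}}{-7409} - \frac{18128}{45588} = \frac{102 + \left(-11\right)^{5} - \left(-11\right)^{2} - 102 \left(-11\right)^{4} + 101 \left(-11\right)}{-7409} - \frac{18128}{45588} = \left(102 - 161051 - 121 - 1493382 - 1111\right) \left(- \frac{1}{7409}\right) - \frac{4532}{11397} = \left(-1655563\right) \left(- \frac{1}{7409}\right) - \frac{4532}{11397} = \frac{1655563}{7409} - \frac{4532}{11397} = \frac{18834873923}{84440373}$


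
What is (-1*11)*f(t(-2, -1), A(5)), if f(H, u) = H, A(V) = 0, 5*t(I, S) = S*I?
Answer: -22/5 ≈ -4.4000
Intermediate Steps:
t(I, S) = I*S/5 (t(I, S) = (S*I)/5 = (I*S)/5 = I*S/5)
(-1*11)*f(t(-2, -1), A(5)) = (-1*11)*((⅕)*(-2)*(-1)) = -11*⅖ = -22/5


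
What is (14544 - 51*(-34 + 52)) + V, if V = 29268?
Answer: 42894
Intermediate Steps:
(14544 - 51*(-34 + 52)) + V = (14544 - 51*(-34 + 52)) + 29268 = (14544 - 51*18) + 29268 = (14544 - 918) + 29268 = 13626 + 29268 = 42894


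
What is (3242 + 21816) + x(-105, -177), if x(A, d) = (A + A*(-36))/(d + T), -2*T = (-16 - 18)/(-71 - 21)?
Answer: 408132358/16301 ≈ 25037.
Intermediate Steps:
T = -17/92 (T = -(-16 - 18)/(2*(-71 - 21)) = -(-17)/(-92) = -(-17)*(-1)/92 = -½*17/46 = -17/92 ≈ -0.18478)
x(A, d) = -35*A/(-17/92 + d) (x(A, d) = (A + A*(-36))/(d - 17/92) = (A - 36*A)/(-17/92 + d) = (-35*A)/(-17/92 + d) = -35*A/(-17/92 + d))
(3242 + 21816) + x(-105, -177) = (3242 + 21816) - 3220*(-105)/(-17 + 92*(-177)) = 25058 - 3220*(-105)/(-17 - 16284) = 25058 - 3220*(-105)/(-16301) = 25058 - 3220*(-105)*(-1/16301) = 25058 - 338100/16301 = 408132358/16301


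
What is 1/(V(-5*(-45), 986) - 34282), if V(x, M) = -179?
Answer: -1/34461 ≈ -2.9018e-5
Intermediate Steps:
1/(V(-5*(-45), 986) - 34282) = 1/(-179 - 34282) = 1/(-34461) = -1/34461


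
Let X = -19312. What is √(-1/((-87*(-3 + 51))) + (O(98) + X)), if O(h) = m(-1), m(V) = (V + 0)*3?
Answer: 7*I*√47737219/348 ≈ 138.98*I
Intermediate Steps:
m(V) = 3*V (m(V) = V*3 = 3*V)
O(h) = -3 (O(h) = 3*(-1) = -3)
√(-1/((-87*(-3 + 51))) + (O(98) + X)) = √(-1/((-87*(-3 + 51))) + (-3 - 19312)) = √(-1/((-87*48)) - 19315) = √(-1/(-4176) - 19315) = √(-1*(-1/4176) - 19315) = √(1/4176 - 19315) = √(-80659439/4176) = 7*I*√47737219/348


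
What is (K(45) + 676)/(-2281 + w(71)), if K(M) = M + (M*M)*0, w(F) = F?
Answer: -721/2210 ≈ -0.32624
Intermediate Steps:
K(M) = M (K(M) = M + M**2*0 = M + 0 = M)
(K(45) + 676)/(-2281 + w(71)) = (45 + 676)/(-2281 + 71) = 721/(-2210) = 721*(-1/2210) = -721/2210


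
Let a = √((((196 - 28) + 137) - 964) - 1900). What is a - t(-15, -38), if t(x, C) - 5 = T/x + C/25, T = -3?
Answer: -92/25 + I*√2559 ≈ -3.68 + 50.587*I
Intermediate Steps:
a = I*√2559 (a = √(((168 + 137) - 964) - 1900) = √((305 - 964) - 1900) = √(-659 - 1900) = √(-2559) = I*√2559 ≈ 50.587*I)
t(x, C) = 5 - 3/x + C/25 (t(x, C) = 5 + (-3/x + C/25) = 5 - 3/x + C/25)
a - t(-15, -38) = I*√2559 - (5 - 3/(-15) + (1/25)*(-38)) = I*√2559 - (5 - 3*(-1/15) - 38/25) = I*√2559 - (5 + ⅕ - 38/25) = I*√2559 - 1*92/25 = I*√2559 - 92/25 = -92/25 + I*√2559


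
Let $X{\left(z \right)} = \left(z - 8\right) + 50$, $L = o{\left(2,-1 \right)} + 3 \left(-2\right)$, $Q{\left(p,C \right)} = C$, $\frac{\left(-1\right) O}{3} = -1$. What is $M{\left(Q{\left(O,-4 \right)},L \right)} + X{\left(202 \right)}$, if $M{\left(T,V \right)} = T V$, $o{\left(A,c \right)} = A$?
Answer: $260$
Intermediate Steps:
$O = 3$ ($O = \left(-3\right) \left(-1\right) = 3$)
$L = -4$ ($L = 2 + 3 \left(-2\right) = 2 - 6 = -4$)
$X{\left(z \right)} = 42 + z$ ($X{\left(z \right)} = \left(-8 + z\right) + 50 = 42 + z$)
$M{\left(Q{\left(O,-4 \right)},L \right)} + X{\left(202 \right)} = \left(-4\right) \left(-4\right) + \left(42 + 202\right) = 16 + 244 = 260$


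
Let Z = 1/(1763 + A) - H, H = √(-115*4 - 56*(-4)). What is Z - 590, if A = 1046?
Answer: -1657309/2809 - 2*I*√59 ≈ -590.0 - 15.362*I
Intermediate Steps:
H = 2*I*√59 (H = √(-460 + 224) = √(-236) = 2*I*√59 ≈ 15.362*I)
Z = 1/2809 - 2*I*√59 (Z = 1/(1763 + 1046) - 2*I*√59 = 1/2809 - 2*I*√59 ≈ 0.000356 - 15.362*I)
Z - 590 = (1/2809 - 2*I*√59) - 590 = -1657309/2809 - 2*I*√59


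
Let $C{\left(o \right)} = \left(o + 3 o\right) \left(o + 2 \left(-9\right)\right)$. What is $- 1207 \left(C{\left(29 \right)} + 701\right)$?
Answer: $-2386239$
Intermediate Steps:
$C{\left(o \right)} = 4 o \left(-18 + o\right)$ ($C{\left(o \right)} = 4 o \left(o - 18\right) = 4 o \left(-18 + o\right)$)
$- 1207 \left(C{\left(29 \right)} + 701\right) = - 1207 \left(4 \cdot 29 \left(-18 + 29\right) + 701\right) = - 1207 \left(4 \cdot 29 \cdot 11 + 701\right) = - 1207 \left(1276 + 701\right) = \left(-1207\right) 1977 = -2386239$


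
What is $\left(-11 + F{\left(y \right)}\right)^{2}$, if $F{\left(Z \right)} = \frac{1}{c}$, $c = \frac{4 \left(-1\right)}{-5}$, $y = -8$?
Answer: $\frac{1521}{16} \approx 95.063$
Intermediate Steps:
$c = \frac{4}{5}$ ($c = \left(-4\right) \left(- \frac{1}{5}\right) = \frac{4}{5} \approx 0.8$)
$F{\left(Z \right)} = \frac{5}{4}$ ($F{\left(Z \right)} = \frac{1}{\frac{4}{5}} = \frac{5}{4}$)
$\left(-11 + F{\left(y \right)}\right)^{2} = \left(-11 + \frac{5}{4}\right)^{2} = \left(- \frac{39}{4}\right)^{2} = \frac{1521}{16}$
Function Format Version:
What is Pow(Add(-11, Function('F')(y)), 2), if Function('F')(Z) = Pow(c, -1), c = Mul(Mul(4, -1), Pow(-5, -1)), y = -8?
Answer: Rational(1521, 16) ≈ 95.063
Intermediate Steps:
c = Rational(4, 5) (c = Mul(-4, Rational(-1, 5)) = Rational(4, 5) ≈ 0.80000)
Function('F')(Z) = Rational(5, 4) (Function('F')(Z) = Pow(Rational(4, 5), -1) = Rational(5, 4))
Pow(Add(-11, Function('F')(y)), 2) = Pow(Add(-11, Rational(5, 4)), 2) = Pow(Rational(-39, 4), 2) = Rational(1521, 16)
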